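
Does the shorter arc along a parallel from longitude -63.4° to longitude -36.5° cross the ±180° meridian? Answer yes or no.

No

Signed shortest Δλ = ((-36.5 − -63.4 + 180) mod 360) − 180 = 26.9°.
Going east by 26.9° from -63.4° reaches -36.5° without touching 180°.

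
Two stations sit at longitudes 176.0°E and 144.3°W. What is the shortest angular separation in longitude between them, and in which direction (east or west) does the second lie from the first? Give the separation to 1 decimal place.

39.7° east

Raw difference: -144.3 − 176.0 = -320.3°.
Normalise into (−180°, 180°]: -320.3° + 360° = 39.7°.
Positive ⇒ the second point lies to the east; separation 39.7°.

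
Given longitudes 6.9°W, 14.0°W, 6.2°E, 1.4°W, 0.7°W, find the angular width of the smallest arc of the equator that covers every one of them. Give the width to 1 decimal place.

20.2°

Sort the longitudes: -14.0°, -6.9°, -1.4°, -0.7°, +6.2°.
Eastward gaps between consecutive values (wrapping around): 7.1°, 5.5°, 0.7°, 6.9°, 339.8°.
Largest gap = 339.8° ⇒ minimal covering band is its complement: 360° − 339.8° = 20.2°.
Band runs from -14.0° eastward to +6.2°.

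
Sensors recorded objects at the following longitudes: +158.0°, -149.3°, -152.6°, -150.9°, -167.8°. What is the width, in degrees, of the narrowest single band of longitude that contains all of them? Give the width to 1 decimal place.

52.7°

Sort the longitudes: -167.8°, -152.6°, -150.9°, -149.3°, +158.0°.
Eastward gaps between consecutive values (wrapping around): 15.2°, 1.7°, 1.6°, 307.3°, 34.2°.
Largest gap = 307.3° ⇒ minimal covering band is its complement: 360° − 307.3° = 52.7°.
Band runs from +158.0° eastward to -149.3°, crossing the antimeridian.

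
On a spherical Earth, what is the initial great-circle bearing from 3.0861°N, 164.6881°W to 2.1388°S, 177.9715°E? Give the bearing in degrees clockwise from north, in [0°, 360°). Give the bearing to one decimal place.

Δλ = 177.9715 − -164.6881 = 342.6596°; wrapped into (−180°, 180°]: -17.3404°.
θ = atan2( sin Δλ · cos φ₂ , cos φ₁ · sin φ₂ − sin φ₁ · cos φ₂ · cos Δλ )
  = atan2(-0.29784, -0.08862) = -106.570° → normalised to [0°, 360°): 253.430°.

253.4°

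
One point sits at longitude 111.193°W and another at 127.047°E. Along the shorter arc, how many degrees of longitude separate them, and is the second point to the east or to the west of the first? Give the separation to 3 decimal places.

Raw difference: 127.047 − -111.193 = 238.24°.
Normalise into (−180°, 180°]: 238.24° − 360° = -121.76°.
Negative ⇒ the second point lies to the west; separation 121.760°.

121.760° west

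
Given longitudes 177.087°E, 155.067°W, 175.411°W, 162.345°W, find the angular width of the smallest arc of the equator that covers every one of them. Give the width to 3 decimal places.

Sort the longitudes: -175.411°, -162.345°, -155.067°, +177.087°.
Eastward gaps between consecutive values (wrapping around): 13.066°, 7.278°, 332.154°, 7.502°.
Largest gap = 332.154° ⇒ minimal covering band is its complement: 360° − 332.154° = 27.846°.
Band runs from +177.087° eastward to -155.067°, crossing the antimeridian.

27.846°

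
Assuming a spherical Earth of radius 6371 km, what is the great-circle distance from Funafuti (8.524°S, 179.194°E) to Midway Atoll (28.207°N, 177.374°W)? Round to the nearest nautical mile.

Δλ = -177.374 − 179.194 = -356.568°; wrapped into (−180°, 180°]: 3.432°.
Δφ = 28.207 − -8.524 = 36.731°.
a = sin²(Δφ/2) + cos φ₁ · cos φ₂ · sin²(Δλ/2) = 0.100055.
c = 2·atan2(√a, √(1−a)) = 0.64369 rad → d = 6371·c ≈ 4100.92 km ≈ 2214.32 nmi.

2214 nmi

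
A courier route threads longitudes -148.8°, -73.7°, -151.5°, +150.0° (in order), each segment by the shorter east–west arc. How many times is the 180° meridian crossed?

1

Leg 1: -148.8° → -73.7°, shortest Δλ = 75.1° (east) — does not cross 180°.
Leg 2: -73.7° → -151.5°, shortest Δλ = -77.8° (west) — does not cross 180°.
Leg 3: -151.5° → +150.0°, shortest Δλ = -58.5° (west) — crosses 180°.
Total crossings: 1.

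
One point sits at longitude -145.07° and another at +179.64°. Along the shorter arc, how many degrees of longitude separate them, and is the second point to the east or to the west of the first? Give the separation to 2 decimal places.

Raw difference: 179.64 − -145.07 = 324.71°.
Normalise into (−180°, 180°]: 324.71° − 360° = -35.29°.
Negative ⇒ the second point lies to the west; separation 35.29°.

35.29° west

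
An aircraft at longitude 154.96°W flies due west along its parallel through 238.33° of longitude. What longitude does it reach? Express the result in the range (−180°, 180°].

33.29°W

Start at -154.96°; shift −238.33° → -393.29°.
-393.29° lies outside (−180°, 180°]; add 360° → -33.29°.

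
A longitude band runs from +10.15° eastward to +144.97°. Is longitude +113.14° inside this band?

Yes

Band width going east from +10.15° to +144.97°: ((144.97 − 10.15) mod 360) = 134.82°.
Offset of +113.14° east of the west edge: ((113.14 − 10.15) mod 360) = 102.99°.
102.99° ≤ 134.82° ⇒ inside.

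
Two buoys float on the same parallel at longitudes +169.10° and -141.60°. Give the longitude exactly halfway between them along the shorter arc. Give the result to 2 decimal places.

Signed shortest Δλ from +169.10° to -141.60° is +49.30°.
Midpoint longitude = +169.10° + (+49.30°)/2 = +169.10° + 24.65° = +193.75°.
Normalise into (−180°, 180°]: -166.25°.
(The naïve average (+169.10 + -141.60)/2 = 13.75° is on the wrong side of the globe.)

-166.25°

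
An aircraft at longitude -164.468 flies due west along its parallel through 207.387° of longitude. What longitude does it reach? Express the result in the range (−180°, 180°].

Start at -164.468°; shift −207.387° → -371.855°.
-371.855° lies outside (−180°, 180°]; add 360° → -11.855°.

-11.855°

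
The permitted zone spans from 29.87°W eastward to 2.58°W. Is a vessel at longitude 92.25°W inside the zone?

Band width going east from -29.87° to -2.58°: ((-2.58 − -29.87) mod 360) = 27.29°.
Offset of -92.25° east of the west edge: ((-92.25 − -29.87) mod 360) = 297.62°.
297.62° > 27.29° ⇒ outside.

No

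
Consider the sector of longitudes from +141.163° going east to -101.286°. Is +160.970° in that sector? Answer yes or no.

Yes

Band width going east from +141.163° to -101.286°: ((-101.286 − 141.163) mod 360) = 117.551°.
Offset of +160.970° east of the west edge: ((160.970 − 141.163) mod 360) = 19.807°.
19.807° ≤ 117.551° ⇒ inside.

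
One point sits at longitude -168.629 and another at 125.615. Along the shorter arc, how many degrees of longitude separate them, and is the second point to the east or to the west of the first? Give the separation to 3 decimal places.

65.756° west

Raw difference: 125.615 − -168.629 = 294.244°.
Normalise into (−180°, 180°]: 294.244° − 360° = -65.756°.
Negative ⇒ the second point lies to the west; separation 65.756°.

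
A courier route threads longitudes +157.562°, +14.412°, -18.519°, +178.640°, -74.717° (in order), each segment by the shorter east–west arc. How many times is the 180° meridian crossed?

2

Leg 1: +157.562° → +14.412°, shortest Δλ = -143.15° (west) — does not cross 180°.
Leg 2: +14.412° → -18.519°, shortest Δλ = -32.931° (west) — does not cross 180°.
Leg 3: -18.519° → +178.640°, shortest Δλ = -162.841° (west) — crosses 180°.
Leg 4: +178.640° → -74.717°, shortest Δλ = 106.643° (east) — crosses 180°.
Total crossings: 2.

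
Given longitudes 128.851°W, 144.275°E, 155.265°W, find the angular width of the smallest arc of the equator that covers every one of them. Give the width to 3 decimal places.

Sort the longitudes: -155.265°, -128.851°, +144.275°.
Eastward gaps between consecutive values (wrapping around): 26.414°, 273.126°, 60.460°.
Largest gap = 273.126° ⇒ minimal covering band is its complement: 360° − 273.126° = 86.874°.
Band runs from +144.275° eastward to -128.851°, crossing the antimeridian.

86.874°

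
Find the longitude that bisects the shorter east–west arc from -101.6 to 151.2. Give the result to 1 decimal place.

Signed shortest Δλ from -101.6° to +151.2° is -107.2°.
Midpoint longitude = -101.6° + (-107.2°)/2 = -101.6° − 53.6° = -155.2°.
(The naïve average (-101.6 + +151.2)/2 = 24.8° is on the wrong side of the globe.)

-155.2°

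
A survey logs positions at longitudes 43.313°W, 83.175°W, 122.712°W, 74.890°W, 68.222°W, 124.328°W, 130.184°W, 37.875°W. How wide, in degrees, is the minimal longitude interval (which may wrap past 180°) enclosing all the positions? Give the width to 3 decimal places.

Sort the longitudes: -130.184°, -124.328°, -122.712°, -83.175°, -74.890°, -68.222°, -43.313°, -37.875°.
Eastward gaps between consecutive values (wrapping around): 5.856°, 1.616°, 39.537°, 8.285°, 6.668°, 24.909°, 5.438°, 267.691°.
Largest gap = 267.691° ⇒ minimal covering band is its complement: 360° − 267.691° = 92.309°.
Band runs from -130.184° eastward to -37.875°.

92.309°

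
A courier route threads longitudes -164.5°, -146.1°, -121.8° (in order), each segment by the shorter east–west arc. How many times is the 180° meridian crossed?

0

Leg 1: -164.5° → -146.1°, shortest Δλ = 18.4° (east) — does not cross 180°.
Leg 2: -146.1° → -121.8°, shortest Δλ = 24.3° (east) — does not cross 180°.
Total crossings: 0.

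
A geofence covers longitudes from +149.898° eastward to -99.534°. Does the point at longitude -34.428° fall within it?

Band width going east from +149.898° to -99.534°: ((-99.534 − 149.898) mod 360) = 110.568°.
Offset of -34.428° east of the west edge: ((-34.428 − 149.898) mod 360) = 175.674°.
175.674° > 110.568° ⇒ outside.

No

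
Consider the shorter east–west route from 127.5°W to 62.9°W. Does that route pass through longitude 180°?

Signed shortest Δλ = ((-62.9 − -127.5 + 180) mod 360) − 180 = 64.6°.
Going east by 64.6° from -127.5° reaches -62.9° without touching 180°.

No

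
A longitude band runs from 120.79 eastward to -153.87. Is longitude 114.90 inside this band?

No

Band width going east from +120.79° to -153.87°: ((-153.87 − 120.79) mod 360) = 85.34°.
Offset of +114.90° east of the west edge: ((114.90 − 120.79) mod 360) = 354.11°.
354.11° > 85.34° ⇒ outside.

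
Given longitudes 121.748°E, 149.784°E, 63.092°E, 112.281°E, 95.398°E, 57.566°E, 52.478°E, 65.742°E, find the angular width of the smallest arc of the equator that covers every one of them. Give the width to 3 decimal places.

97.306°

Sort the longitudes: +52.478°, +57.566°, +63.092°, +65.742°, +95.398°, +112.281°, +121.748°, +149.784°.
Eastward gaps between consecutive values (wrapping around): 5.088°, 5.526°, 2.650°, 29.656°, 16.883°, 9.467°, 28.036°, 262.694°.
Largest gap = 262.694° ⇒ minimal covering band is its complement: 360° − 262.694° = 97.306°.
Band runs from +52.478° eastward to +149.784°.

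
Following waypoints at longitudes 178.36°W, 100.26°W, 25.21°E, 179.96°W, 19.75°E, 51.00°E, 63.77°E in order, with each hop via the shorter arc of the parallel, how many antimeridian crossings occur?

Leg 1: -178.36° → -100.26°, shortest Δλ = 78.1° (east) — does not cross 180°.
Leg 2: -100.26° → +25.21°, shortest Δλ = 125.47° (east) — does not cross 180°.
Leg 3: +25.21° → -179.96°, shortest Δλ = 154.83° (east) — crosses 180°.
Leg 4: -179.96° → +19.75°, shortest Δλ = -160.29° (west) — crosses 180°.
Leg 5: +19.75° → +51.00°, shortest Δλ = 31.25° (east) — does not cross 180°.
Leg 6: +51.00° → +63.77°, shortest Δλ = 12.77° (east) — does not cross 180°.
Total crossings: 2.

2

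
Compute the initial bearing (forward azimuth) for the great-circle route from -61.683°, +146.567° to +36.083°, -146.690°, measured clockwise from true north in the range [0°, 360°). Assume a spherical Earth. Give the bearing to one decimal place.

Δλ = -146.690 − 146.567 = -293.257°; wrapped into (−180°, 180°]: 66.743°.
θ = atan2( sin Δλ · cos φ₂ , cos φ₁ · sin φ₂ − sin φ₁ · cos φ₂ · cos Δλ )
  = atan2(0.74250, 0.56029) = 52.961° → normalised to [0°, 360°): 52.961°.

53.0°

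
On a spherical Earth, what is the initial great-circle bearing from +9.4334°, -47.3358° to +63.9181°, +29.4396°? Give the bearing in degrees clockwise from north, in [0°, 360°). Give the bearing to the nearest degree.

26°

Δλ = 29.4396 − -47.3358 = 76.7754°.
θ = atan2( sin Δλ · cos φ₂ , cos φ₁ · sin φ₂ − sin φ₁ · cos φ₂ · cos Δλ )
  = atan2(0.42800, 0.86954) = 26.207° → normalised to [0°, 360°): 26.207°.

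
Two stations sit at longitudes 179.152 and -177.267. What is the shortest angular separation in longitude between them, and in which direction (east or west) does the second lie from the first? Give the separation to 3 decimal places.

Raw difference: -177.267 − 179.152 = -356.419°.
Normalise into (−180°, 180°]: -356.419° + 360° = 3.581°.
Positive ⇒ the second point lies to the east; separation 3.581°.

3.581° east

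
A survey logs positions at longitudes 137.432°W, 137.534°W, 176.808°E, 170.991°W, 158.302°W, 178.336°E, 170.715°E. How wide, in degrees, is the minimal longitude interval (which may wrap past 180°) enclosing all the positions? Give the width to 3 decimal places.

Sort the longitudes: -170.991°, -158.302°, -137.534°, -137.432°, +170.715°, +176.808°, +178.336°.
Eastward gaps between consecutive values (wrapping around): 12.689°, 20.768°, 0.102°, 308.147°, 6.093°, 1.528°, 10.673°.
Largest gap = 308.147° ⇒ minimal covering band is its complement: 360° − 308.147° = 51.853°.
Band runs from +170.715° eastward to -137.432°, crossing the antimeridian.

51.853°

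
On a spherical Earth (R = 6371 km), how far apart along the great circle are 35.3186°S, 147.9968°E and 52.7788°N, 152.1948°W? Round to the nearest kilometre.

11370 km

Δλ = -152.1948 − 147.9968 = -300.1916°; wrapped into (−180°, 180°]: 59.8084°.
Δφ = 52.7788 − -35.3186 = 88.0974°.
a = sin²(Δφ/2) + cos φ₁ · cos φ₂ · sin²(Δλ/2) = 0.606077.
c = 2·atan2(√a, √(1−a)) = 1.78457 rad → d = 6371·c ≈ 11369.52 km.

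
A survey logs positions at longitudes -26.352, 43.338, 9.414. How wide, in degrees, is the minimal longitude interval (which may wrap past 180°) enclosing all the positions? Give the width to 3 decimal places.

69.690°

Sort the longitudes: -26.352°, +9.414°, +43.338°.
Eastward gaps between consecutive values (wrapping around): 35.766°, 33.924°, 290.310°.
Largest gap = 290.310° ⇒ minimal covering band is its complement: 360° − 290.310° = 69.690°.
Band runs from -26.352° eastward to +43.338°.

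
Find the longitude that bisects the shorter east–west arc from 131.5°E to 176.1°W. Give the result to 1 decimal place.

Signed shortest Δλ from +131.5° to -176.1° is +52.4°.
Midpoint longitude = +131.5° + (+52.4°)/2 = +131.5° + 26.2° = +157.7°.
(The naïve average (+131.5 + -176.1)/2 = -22.3° is on the wrong side of the globe.)

157.7°E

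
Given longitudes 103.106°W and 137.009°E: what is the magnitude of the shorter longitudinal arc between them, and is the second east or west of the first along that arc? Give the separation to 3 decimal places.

119.885° west

Raw difference: 137.009 − -103.106 = 240.115°.
Normalise into (−180°, 180°]: 240.115° − 360° = -119.885°.
Negative ⇒ the second point lies to the west; separation 119.885°.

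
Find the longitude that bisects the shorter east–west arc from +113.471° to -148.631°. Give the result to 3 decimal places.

+162.420°

Signed shortest Δλ from +113.471° to -148.631° is +97.898°.
Midpoint longitude = +113.471° + (+97.898°)/2 = +113.471° + 48.949° = +162.420°.
(The naïve average (+113.471 + -148.631)/2 = -17.58° is on the wrong side of the globe.)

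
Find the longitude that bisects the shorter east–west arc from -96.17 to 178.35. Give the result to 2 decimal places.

-138.91°

Signed shortest Δλ from -96.17° to +178.35° is -85.48°.
Midpoint longitude = -96.17° + (-85.48°)/2 = -96.17° − 42.74° = -138.91°.
(The naïve average (-96.17 + +178.35)/2 = 41.09° is on the wrong side of the globe.)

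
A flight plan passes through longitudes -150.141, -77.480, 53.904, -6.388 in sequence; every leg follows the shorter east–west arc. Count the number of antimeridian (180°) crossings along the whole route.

0

Leg 1: -150.141° → -77.480°, shortest Δλ = 72.661° (east) — does not cross 180°.
Leg 2: -77.480° → +53.904°, shortest Δλ = 131.384° (east) — does not cross 180°.
Leg 3: +53.904° → -6.388°, shortest Δλ = -60.292° (west) — does not cross 180°.
Total crossings: 0.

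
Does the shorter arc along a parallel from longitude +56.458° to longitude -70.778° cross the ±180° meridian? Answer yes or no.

Signed shortest Δλ = ((-70.778 − 56.458 + 180) mod 360) − 180 = -127.236°.
Going west by 127.236° from +56.458° reaches -70.778° without touching 180°.

No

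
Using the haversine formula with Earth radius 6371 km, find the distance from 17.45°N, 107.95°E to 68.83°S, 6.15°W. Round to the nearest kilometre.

12771 km

Δλ = -6.15 − 107.95 = -114.10°.
Δφ = -68.83 − 17.45 = -86.28°.
a = sin²(Δφ/2) + cos φ₁ · cos φ₂ · sin²(Δλ/2) = 0.710156.
c = 2·atan2(√a, √(1−a)) = 2.00459 rad → d = 6371·c ≈ 12771.22 km.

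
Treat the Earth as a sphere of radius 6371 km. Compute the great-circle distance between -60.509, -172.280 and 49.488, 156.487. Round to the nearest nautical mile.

Δλ = 156.487 − -172.280 = 328.767°; wrapped into (−180°, 180°]: -31.233°.
Δφ = 49.488 − -60.509 = 109.997°.
a = sin²(Δφ/2) + cos φ₁ · cos φ₂ · sin²(Δλ/2) = 0.694160.
c = 2·atan2(√a, √(1−a)) = 1.96960 rad → d = 6371·c ≈ 12548.35 km ≈ 6775.57 nmi.

6776 nmi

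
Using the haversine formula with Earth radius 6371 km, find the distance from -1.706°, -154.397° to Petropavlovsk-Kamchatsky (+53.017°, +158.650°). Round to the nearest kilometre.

Δλ = 158.650 − -154.397 = 313.047°; wrapped into (−180°, 180°]: -46.953°.
Δφ = 53.017 − -1.706 = 54.723°.
a = sin²(Δφ/2) + cos φ₁ · cos φ₂ · sin²(Δλ/2) = 0.306664.
c = 2·atan2(√a, √(1−a)) = 1.17378 rad → d = 6371·c ≈ 7478.12 km.

7478 km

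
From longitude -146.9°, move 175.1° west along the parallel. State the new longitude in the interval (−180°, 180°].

Start at -146.9°; shift −175.1° → -322.0°.
-322.0° lies outside (−180°, 180°]; add 360° → +38.0°.

+38.0°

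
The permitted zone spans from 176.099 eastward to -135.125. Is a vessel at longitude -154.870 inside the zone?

Band width going east from +176.099° to -135.125°: ((-135.125 − 176.099) mod 360) = 48.776°.
Offset of -154.870° east of the west edge: ((-154.870 − 176.099) mod 360) = 29.031°.
29.031° ≤ 48.776° ⇒ inside.

Yes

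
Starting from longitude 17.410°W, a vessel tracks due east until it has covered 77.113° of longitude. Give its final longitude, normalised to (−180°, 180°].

Start at -17.410°; shift +77.113° → +59.703°.
+59.703° already lies in (−180°, 180°].

59.703°E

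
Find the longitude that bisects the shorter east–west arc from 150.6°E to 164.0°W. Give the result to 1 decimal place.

Signed shortest Δλ from +150.6° to -164.0° is +45.4°.
Midpoint longitude = +150.6° + (+45.4°)/2 = +150.6° + 22.7° = +173.3°.
(The naïve average (+150.6 + -164.0)/2 = -6.7° is on the wrong side of the globe.)

173.3°E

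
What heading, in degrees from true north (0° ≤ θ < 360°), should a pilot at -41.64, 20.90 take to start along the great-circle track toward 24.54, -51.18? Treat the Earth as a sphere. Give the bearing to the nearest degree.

300°

Δλ = -51.18 − 20.90 = -72.08°.
θ = atan2( sin Δλ · cos φ₂ , cos φ₁ · sin φ₂ − sin φ₁ · cos φ₂ · cos Δλ )
  = atan2(-0.86554, 0.49637) = -60.167° → normalised to [0°, 360°): 299.833°.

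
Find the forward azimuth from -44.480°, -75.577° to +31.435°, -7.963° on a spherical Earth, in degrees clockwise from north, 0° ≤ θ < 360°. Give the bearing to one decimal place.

52.8°

Δλ = -7.963 − -75.577 = 67.614°.
θ = atan2( sin Δλ · cos φ₂ , cos φ₁ · sin φ₂ − sin φ₁ · cos φ₂ · cos Δλ )
  = atan2(0.78893, 0.59979) = 52.756° → normalised to [0°, 360°): 52.756°.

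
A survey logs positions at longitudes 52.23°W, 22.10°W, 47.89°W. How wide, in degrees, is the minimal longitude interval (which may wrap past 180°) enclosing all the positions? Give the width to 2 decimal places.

Sort the longitudes: -52.23°, -47.89°, -22.10°.
Eastward gaps between consecutive values (wrapping around): 4.34°, 25.79°, 329.87°.
Largest gap = 329.87° ⇒ minimal covering band is its complement: 360° − 329.87° = 30.13°.
Band runs from -52.23° eastward to -22.10°.

30.13°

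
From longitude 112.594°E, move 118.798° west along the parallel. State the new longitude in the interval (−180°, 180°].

6.204°W

Start at +112.594°; shift −118.798° → -6.204°.
-6.204° already lies in (−180°, 180°].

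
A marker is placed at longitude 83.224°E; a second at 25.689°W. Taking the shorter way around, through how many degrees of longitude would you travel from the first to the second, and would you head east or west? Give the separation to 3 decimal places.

108.913° west

Raw difference: -25.689 − 83.224 = -108.913°.
Normalise into (−180°, 180°]: -108.913° stays -108.913°.
Negative ⇒ the second point lies to the west; separation 108.913°.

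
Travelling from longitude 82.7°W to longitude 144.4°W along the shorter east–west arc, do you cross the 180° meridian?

No

Signed shortest Δλ = ((-144.4 − -82.7 + 180) mod 360) − 180 = -61.7°.
Going west by 61.7° from -82.7° reaches -144.4° without touching 180°.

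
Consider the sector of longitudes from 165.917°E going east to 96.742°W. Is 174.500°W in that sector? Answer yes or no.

Band width going east from +165.917° to -96.742°: ((-96.742 − 165.917) mod 360) = 97.341°.
Offset of -174.500° east of the west edge: ((-174.500 − 165.917) mod 360) = 19.583°.
19.583° ≤ 97.341° ⇒ inside.

Yes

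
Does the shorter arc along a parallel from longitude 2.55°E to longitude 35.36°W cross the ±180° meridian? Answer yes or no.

Signed shortest Δλ = ((-35.36 − 2.55 + 180) mod 360) − 180 = -37.91°.
Going west by 37.91° from +2.55° reaches -35.36° without touching 180°.

No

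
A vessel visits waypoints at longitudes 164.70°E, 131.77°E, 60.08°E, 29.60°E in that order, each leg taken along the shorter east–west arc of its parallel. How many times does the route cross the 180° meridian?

Leg 1: +164.70° → +131.77°, shortest Δλ = -32.93° (west) — does not cross 180°.
Leg 2: +131.77° → +60.08°, shortest Δλ = -71.69° (west) — does not cross 180°.
Leg 3: +60.08° → +29.60°, shortest Δλ = -30.48° (west) — does not cross 180°.
Total crossings: 0.

0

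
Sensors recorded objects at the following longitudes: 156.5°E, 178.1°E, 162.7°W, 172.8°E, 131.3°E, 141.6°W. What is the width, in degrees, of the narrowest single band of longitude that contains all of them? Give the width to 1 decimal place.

Sort the longitudes: -162.7°, -141.6°, +131.3°, +156.5°, +172.8°, +178.1°.
Eastward gaps between consecutive values (wrapping around): 21.1°, 272.9°, 25.2°, 16.3°, 5.3°, 19.2°.
Largest gap = 272.9° ⇒ minimal covering band is its complement: 360° − 272.9° = 87.1°.
Band runs from +131.3° eastward to -141.6°, crossing the antimeridian.

87.1°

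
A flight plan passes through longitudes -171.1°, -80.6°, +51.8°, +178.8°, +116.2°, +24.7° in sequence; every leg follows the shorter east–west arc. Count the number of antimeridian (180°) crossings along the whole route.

Leg 1: -171.1° → -80.6°, shortest Δλ = 90.5° (east) — does not cross 180°.
Leg 2: -80.6° → +51.8°, shortest Δλ = 132.4° (east) — does not cross 180°.
Leg 3: +51.8° → +178.8°, shortest Δλ = 127.0° (east) — does not cross 180°.
Leg 4: +178.8° → +116.2°, shortest Δλ = -62.6° (west) — does not cross 180°.
Leg 5: +116.2° → +24.7°, shortest Δλ = -91.5° (west) — does not cross 180°.
Total crossings: 0.

0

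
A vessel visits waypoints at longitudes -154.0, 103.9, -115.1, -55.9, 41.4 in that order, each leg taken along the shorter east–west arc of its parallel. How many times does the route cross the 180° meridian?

Leg 1: -154.0° → +103.9°, shortest Δλ = -102.1° (west) — crosses 180°.
Leg 2: +103.9° → -115.1°, shortest Δλ = 141.0° (east) — crosses 180°.
Leg 3: -115.1° → -55.9°, shortest Δλ = 59.2° (east) — does not cross 180°.
Leg 4: -55.9° → +41.4°, shortest Δλ = 97.3° (east) — does not cross 180°.
Total crossings: 2.

2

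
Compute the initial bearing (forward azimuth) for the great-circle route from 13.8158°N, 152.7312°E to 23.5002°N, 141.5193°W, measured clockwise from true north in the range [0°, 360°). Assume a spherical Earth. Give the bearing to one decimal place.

Δλ = -141.5193 − 152.7312 = -294.2505°; wrapped into (−180°, 180°]: 65.7495°.
θ = atan2( sin Δλ · cos φ₂ , cos φ₁ · sin φ₂ − sin φ₁ · cos φ₂ · cos Δλ )
  = atan2(0.83614, 0.29727) = 70.428° → normalised to [0°, 360°): 70.428°.

70.4°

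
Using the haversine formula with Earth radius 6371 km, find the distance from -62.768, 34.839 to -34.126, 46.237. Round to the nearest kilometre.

3283 km

Δλ = 46.237 − 34.839 = 11.398°.
Δφ = -34.126 − -62.768 = 28.642°.
a = sin²(Δφ/2) + cos φ₁ · cos φ₂ · sin²(Δλ/2) = 0.064919.
c = 2·atan2(√a, √(1−a)) = 0.51527 rad → d = 6371·c ≈ 3282.77 km.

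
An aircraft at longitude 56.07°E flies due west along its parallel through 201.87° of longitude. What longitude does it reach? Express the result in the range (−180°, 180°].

145.80°W

Start at +56.07°; shift −201.87° → -145.80°.
-145.80° already lies in (−180°, 180°].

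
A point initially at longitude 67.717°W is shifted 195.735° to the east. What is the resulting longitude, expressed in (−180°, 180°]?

Start at -67.717°; shift +195.735° → +128.018°.
+128.018° already lies in (−180°, 180°].

128.018°E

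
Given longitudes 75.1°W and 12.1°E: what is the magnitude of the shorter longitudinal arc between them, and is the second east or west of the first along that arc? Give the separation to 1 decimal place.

Raw difference: 12.1 − -75.1 = 87.2°.
Normalise into (−180°, 180°]: 87.2° stays 87.2°.
Positive ⇒ the second point lies to the east; separation 87.2°.

87.2° east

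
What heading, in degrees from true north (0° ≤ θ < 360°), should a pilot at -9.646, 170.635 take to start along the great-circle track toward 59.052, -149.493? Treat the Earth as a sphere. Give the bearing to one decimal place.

Δλ = -149.493 − 170.635 = -320.128°; wrapped into (−180°, 180°]: 39.872°.
θ = atan2( sin Δλ · cos φ₂ , cos φ₁ · sin φ₂ − sin φ₁ · cos φ₂ · cos Δλ )
  = atan2(0.32968, 0.91164) = 19.882° → normalised to [0°, 360°): 19.882°.

19.9°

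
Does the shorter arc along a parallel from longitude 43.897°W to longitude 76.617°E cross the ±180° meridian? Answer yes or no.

Signed shortest Δλ = ((76.617 − -43.897 + 180) mod 360) − 180 = 120.514°.
Going east by 120.514° from -43.897° reaches +76.617° without touching 180°.

No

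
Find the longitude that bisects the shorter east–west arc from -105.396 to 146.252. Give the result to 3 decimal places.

-159.572°

Signed shortest Δλ from -105.396° to +146.252° is -108.352°.
Midpoint longitude = -105.396° + (-108.352°)/2 = -105.396° − 54.176° = -159.572°.
(The naïve average (-105.396 + +146.252)/2 = 20.428° is on the wrong side of the globe.)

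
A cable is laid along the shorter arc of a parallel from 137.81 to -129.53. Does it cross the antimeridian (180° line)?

Naïve |-129.53 − 137.81| = 267.34° > 180°, so the shorter arc goes the other way round — across 180°.
Signed shortest Δλ = ((-129.53 − 137.81 + 180) mod 360) − 180 = 92.66°.
Going east by 92.66° from +137.81° passes through 180° before reaching -129.53°.

Yes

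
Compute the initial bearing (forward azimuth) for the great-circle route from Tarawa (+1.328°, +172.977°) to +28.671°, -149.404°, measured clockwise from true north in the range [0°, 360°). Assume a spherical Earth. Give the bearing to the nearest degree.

49°

Δλ = -149.404 − 172.977 = -322.381°; wrapped into (−180°, 180°]: 37.619°.
θ = atan2( sin Δλ · cos φ₂ , cos φ₁ · sin φ₂ − sin φ₁ · cos φ₂ · cos Δλ )
  = atan2(0.53557, 0.46354) = 49.123° → normalised to [0°, 360°): 49.123°.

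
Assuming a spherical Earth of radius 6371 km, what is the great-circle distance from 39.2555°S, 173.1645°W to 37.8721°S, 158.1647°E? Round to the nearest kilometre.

2487 km

Δλ = 158.1647 − -173.1645 = 331.3292°; wrapped into (−180°, 180°]: -28.6708°.
Δφ = -37.8721 − -39.2555 = 1.3834°.
a = sin²(Δφ/2) + cos φ₁ · cos φ₂ · sin²(Δλ/2) = 0.037618.
c = 2·atan2(√a, √(1−a)) = 0.39038 rad → d = 6371·c ≈ 2487.11 km.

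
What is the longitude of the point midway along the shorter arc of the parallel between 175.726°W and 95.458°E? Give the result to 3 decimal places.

139.866°E

Signed shortest Δλ from -175.726° to +95.458° is -88.816°.
Midpoint longitude = -175.726° + (-88.816°)/2 = -175.726° − 44.408° = -220.134°.
Normalise into (−180°, 180°]: +139.866°.
(The naïve average (-175.726 + +95.458)/2 = -40.134° is on the wrong side of the globe.)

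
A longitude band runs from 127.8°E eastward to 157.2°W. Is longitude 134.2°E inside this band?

Band width going east from +127.8° to -157.2°: ((-157.2 − 127.8) mod 360) = 75.0°.
Offset of +134.2° east of the west edge: ((134.2 − 127.8) mod 360) = 6.4°.
6.4° ≤ 75.0° ⇒ inside.

Yes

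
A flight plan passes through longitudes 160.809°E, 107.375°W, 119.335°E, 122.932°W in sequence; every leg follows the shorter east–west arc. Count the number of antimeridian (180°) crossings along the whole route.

Leg 1: +160.809° → -107.375°, shortest Δλ = 91.816° (east) — crosses 180°.
Leg 2: -107.375° → +119.335°, shortest Δλ = -133.29° (west) — crosses 180°.
Leg 3: +119.335° → -122.932°, shortest Δλ = 117.733° (east) — crosses 180°.
Total crossings: 3.

3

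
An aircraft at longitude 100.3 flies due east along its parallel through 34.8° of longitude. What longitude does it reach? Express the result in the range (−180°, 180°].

+135.1°

Start at +100.3°; shift +34.8° → +135.1°.
+135.1° already lies in (−180°, 180°].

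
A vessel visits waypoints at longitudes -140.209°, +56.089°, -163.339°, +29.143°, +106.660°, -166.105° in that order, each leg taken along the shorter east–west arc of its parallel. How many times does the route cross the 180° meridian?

Leg 1: -140.209° → +56.089°, shortest Δλ = -163.702° (west) — crosses 180°.
Leg 2: +56.089° → -163.339°, shortest Δλ = 140.572° (east) — crosses 180°.
Leg 3: -163.339° → +29.143°, shortest Δλ = -167.518° (west) — crosses 180°.
Leg 4: +29.143° → +106.660°, shortest Δλ = 77.517° (east) — does not cross 180°.
Leg 5: +106.660° → -166.105°, shortest Δλ = 87.235° (east) — crosses 180°.
Total crossings: 4.

4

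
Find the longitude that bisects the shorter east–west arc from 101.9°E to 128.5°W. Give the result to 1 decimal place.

166.7°E

Signed shortest Δλ from +101.9° to -128.5° is +129.6°.
Midpoint longitude = +101.9° + (+129.6°)/2 = +101.9° + 64.8° = +166.7°.
(The naïve average (+101.9 + -128.5)/2 = -13.3° is on the wrong side of the globe.)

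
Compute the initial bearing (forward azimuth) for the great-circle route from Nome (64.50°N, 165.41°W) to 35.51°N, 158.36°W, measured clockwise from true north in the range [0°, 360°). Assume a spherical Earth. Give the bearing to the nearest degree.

Δλ = -158.36 − -165.41 = 7.05°.
θ = atan2( sin Δλ · cos φ₂ , cos φ₁ · sin φ₂ − sin φ₁ · cos φ₂ · cos Δλ )
  = atan2(0.09991, -0.47910) = 168.221° → normalised to [0°, 360°): 168.221°.

168°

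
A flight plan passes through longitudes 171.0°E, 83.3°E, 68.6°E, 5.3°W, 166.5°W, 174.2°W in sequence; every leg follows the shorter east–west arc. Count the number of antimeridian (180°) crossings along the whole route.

Leg 1: +171.0° → +83.3°, shortest Δλ = -87.7° (west) — does not cross 180°.
Leg 2: +83.3° → +68.6°, shortest Δλ = -14.7° (west) — does not cross 180°.
Leg 3: +68.6° → -5.3°, shortest Δλ = -73.9° (west) — does not cross 180°.
Leg 4: -5.3° → -166.5°, shortest Δλ = -161.2° (west) — does not cross 180°.
Leg 5: -166.5° → -174.2°, shortest Δλ = -7.7° (west) — does not cross 180°.
Total crossings: 0.

0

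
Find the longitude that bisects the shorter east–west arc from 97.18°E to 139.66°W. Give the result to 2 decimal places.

158.76°E

Signed shortest Δλ from +97.18° to -139.66° is +123.16°.
Midpoint longitude = +97.18° + (+123.16°)/2 = +97.18° + 61.58° = +158.76°.
(The naïve average (+97.18 + -139.66)/2 = -21.24° is on the wrong side of the globe.)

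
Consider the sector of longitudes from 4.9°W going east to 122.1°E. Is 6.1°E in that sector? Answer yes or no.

Yes

Band width going east from -4.9° to +122.1°: ((122.1 − -4.9) mod 360) = 127.0°.
Offset of +6.1° east of the west edge: ((6.1 − -4.9) mod 360) = 11.0°.
11.0° ≤ 127.0° ⇒ inside.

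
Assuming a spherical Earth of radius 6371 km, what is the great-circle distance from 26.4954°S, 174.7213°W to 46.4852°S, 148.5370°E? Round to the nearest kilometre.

3912 km

Δλ = 148.5370 − -174.7213 = 323.2583°; wrapped into (−180°, 180°]: -36.7417°.
Δφ = -46.4852 − -26.4954 = -19.9898°.
a = sin²(Δφ/2) + cos φ₁ · cos φ₂ · sin²(Δλ/2) = 0.091333.
c = 2·atan2(√a, √(1−a)) = 0.61403 rad → d = 6371·c ≈ 3911.96 km.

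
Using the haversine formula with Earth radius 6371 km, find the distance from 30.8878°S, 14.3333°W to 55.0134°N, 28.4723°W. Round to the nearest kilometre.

9647 km

Δλ = -28.4723 − -14.3333 = -14.1390°.
Δφ = 55.0134 − -30.8878 = 85.9012°.
a = sin²(Δφ/2) + cos φ₁ · cos φ₂ · sin²(Δλ/2) = 0.471715.
c = 2·atan2(√a, √(1−a)) = 1.51420 rad → d = 6371·c ≈ 9646.94 km.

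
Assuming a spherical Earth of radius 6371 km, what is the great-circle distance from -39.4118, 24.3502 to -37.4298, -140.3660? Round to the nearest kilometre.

Δλ = -140.3660 − 24.3502 = -164.7162°.
Δφ = -37.4298 − -39.4118 = 1.9820°.
a = sin²(Δφ/2) + cos φ₁ · cos φ₂ · sin²(Δλ/2) = 0.602972.
c = 2·atan2(√a, √(1−a)) = 1.77823 rad → d = 6371·c ≈ 11329.07 km.

11329 km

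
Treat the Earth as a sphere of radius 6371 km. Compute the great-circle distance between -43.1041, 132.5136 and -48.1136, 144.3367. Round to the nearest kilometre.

Δλ = 144.3367 − 132.5136 = 11.8231°.
Δφ = -48.1136 − -43.1041 = -5.0095°.
a = sin²(Δφ/2) + cos φ₁ · cos φ₂ · sin²(Δλ/2) = 0.007081.
c = 2·atan2(√a, √(1−a)) = 0.16849 rad → d = 6371·c ≈ 1073.47 km.

1073 km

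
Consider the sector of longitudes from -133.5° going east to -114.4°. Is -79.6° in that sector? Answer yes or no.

No

Band width going east from -133.5° to -114.4°: ((-114.4 − -133.5) mod 360) = 19.1°.
Offset of -79.6° east of the west edge: ((-79.6 − -133.5) mod 360) = 53.9°.
53.9° > 19.1° ⇒ outside.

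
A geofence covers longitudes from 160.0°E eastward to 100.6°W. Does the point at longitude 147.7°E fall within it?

Band width going east from +160.0° to -100.6°: ((-100.6 − 160.0) mod 360) = 99.4°.
Offset of +147.7° east of the west edge: ((147.7 − 160.0) mod 360) = 347.7°.
347.7° > 99.4° ⇒ outside.

No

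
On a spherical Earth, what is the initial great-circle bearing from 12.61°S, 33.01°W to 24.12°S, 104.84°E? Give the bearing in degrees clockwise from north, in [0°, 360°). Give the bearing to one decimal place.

131.7°

Δλ = 104.84 − -33.01 = 137.85°.
θ = atan2( sin Δλ · cos φ₂ , cos φ₁ · sin φ₂ − sin φ₁ · cos φ₂ · cos Δλ )
  = atan2(0.61248, -0.54652) = 131.742° → normalised to [0°, 360°): 131.742°.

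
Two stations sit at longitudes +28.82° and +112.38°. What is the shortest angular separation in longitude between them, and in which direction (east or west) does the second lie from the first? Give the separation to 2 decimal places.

83.56° east

Raw difference: 112.38 − 28.82 = 83.56°.
Normalise into (−180°, 180°]: 83.56° stays 83.56°.
Positive ⇒ the second point lies to the east; separation 83.56°.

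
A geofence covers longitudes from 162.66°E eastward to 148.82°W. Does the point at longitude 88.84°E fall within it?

Band width going east from +162.66° to -148.82°: ((-148.82 − 162.66) mod 360) = 48.52°.
Offset of +88.84° east of the west edge: ((88.84 − 162.66) mod 360) = 286.18°.
286.18° > 48.52° ⇒ outside.

No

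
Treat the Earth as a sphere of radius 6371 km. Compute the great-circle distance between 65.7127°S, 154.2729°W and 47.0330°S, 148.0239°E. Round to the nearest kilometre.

3918 km

Δλ = 148.0239 − -154.2729 = 302.2968°; wrapped into (−180°, 180°]: -57.7032°.
Δφ = -47.0330 − -65.7127 = 18.6797°.
a = sin²(Δφ/2) + cos φ₁ · cos φ₂ · sin²(Δλ/2) = 0.091615.
c = 2·atan2(√a, √(1−a)) = 0.61501 rad → d = 6371·c ≈ 3918.20 km.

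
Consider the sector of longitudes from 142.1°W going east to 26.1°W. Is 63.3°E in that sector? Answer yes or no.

Band width going east from -142.1° to -26.1°: ((-26.1 − -142.1) mod 360) = 116.0°.
Offset of +63.3° east of the west edge: ((63.3 − -142.1) mod 360) = 205.4°.
205.4° > 116.0° ⇒ outside.

No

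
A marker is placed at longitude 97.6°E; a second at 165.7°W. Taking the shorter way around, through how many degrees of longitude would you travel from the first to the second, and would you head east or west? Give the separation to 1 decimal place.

96.7° east

Raw difference: -165.7 − 97.6 = -263.3°.
Normalise into (−180°, 180°]: -263.3° + 360° = 96.7°.
Positive ⇒ the second point lies to the east; separation 96.7°.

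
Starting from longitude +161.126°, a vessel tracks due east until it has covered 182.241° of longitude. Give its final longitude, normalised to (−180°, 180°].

Start at +161.126°; shift +182.241° → +343.367°.
+343.367° lies outside (−180°, 180°]; subtract 360° → -16.633°.

-16.633°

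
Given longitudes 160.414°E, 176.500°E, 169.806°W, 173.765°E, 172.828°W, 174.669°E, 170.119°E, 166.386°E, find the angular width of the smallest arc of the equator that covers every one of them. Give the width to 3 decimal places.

Sort the longitudes: -172.828°, -169.806°, +160.414°, +166.386°, +170.119°, +173.765°, +174.669°, +176.500°.
Eastward gaps between consecutive values (wrapping around): 3.022°, 330.220°, 5.972°, 3.733°, 3.646°, 0.904°, 1.831°, 10.672°.
Largest gap = 330.220° ⇒ minimal covering band is its complement: 360° − 330.220° = 29.780°.
Band runs from +160.414° eastward to -169.806°, crossing the antimeridian.

29.780°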